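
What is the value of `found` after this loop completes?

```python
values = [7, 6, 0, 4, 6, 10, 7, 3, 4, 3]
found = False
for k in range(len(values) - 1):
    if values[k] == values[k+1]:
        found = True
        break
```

Let's trace through this code step by step.

Initialize: values = [7, 6, 0, 4, 6, 10, 7, 3, 4, 3]
Initialize: found = False
Entering loop: for k in range(len(values) - 1):
After iteration 1: k = 0, found = False
After iteration 2: k = 1, found = False
After iteration 3: k = 2, found = False
After iteration 4: k = 3, found = False
After iteration 5: k = 4, found = False
After iteration 6: k = 5, found = False
After iteration 7: k = 6, found = False
After iteration 8: k = 7, found = False
After iteration 9: k = 8, found = False
Loop ends.

Final answer: False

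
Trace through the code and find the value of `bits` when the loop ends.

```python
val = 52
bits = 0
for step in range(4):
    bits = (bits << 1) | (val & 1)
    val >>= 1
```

Let's trace through this code step by step.

Initialize: val = 52
Initialize: bits = 0
Entering loop: for step in range(4):
After iteration 1: step = 0, val = 26, bits = 0
After iteration 2: step = 1, val = 13, bits = 0
After iteration 3: step = 2, val = 6, bits = 1
After iteration 4: step = 3, val = 3, bits = 2
Loop ends.

Final answer: 2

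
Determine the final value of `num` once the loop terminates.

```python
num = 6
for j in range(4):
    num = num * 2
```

Let's trace through this code step by step.

Initialize: num = 6
Entering loop: for j in range(4):
After iteration 1: j = 0, num = 12
After iteration 2: j = 1, num = 24
After iteration 3: j = 2, num = 48
After iteration 4: j = 3, num = 96
Loop ends.

Final answer: 96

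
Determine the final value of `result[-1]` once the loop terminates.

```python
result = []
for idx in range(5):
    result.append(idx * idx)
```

Let's trace through this code step by step.

Initialize: result = []
Entering loop: for idx in range(5):
After iteration 1: idx = 0, result = [0]
After iteration 2: idx = 1, result = [0, 1]
After iteration 3: idx = 2, result = [0, 1, 4]
After iteration 4: idx = 3, result = [0, 1, 4, 9]
After iteration 5: idx = 4, result = [0, 1, 4, 9, 16]
Loop ends.
result[-1] = 16

Final answer: 16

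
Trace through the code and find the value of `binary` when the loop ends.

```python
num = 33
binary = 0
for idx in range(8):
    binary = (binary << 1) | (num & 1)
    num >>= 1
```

Let's trace through this code step by step.

Initialize: num = 33
Initialize: binary = 0
Entering loop: for idx in range(8):
After iteration 1: idx = 0, num = 16, binary = 1
After iteration 2: idx = 1, num = 8, binary = 2
After iteration 3: idx = 2, num = 4, binary = 4
After iteration 4: idx = 3, num = 2, binary = 8
After iteration 5: idx = 4, num = 1, binary = 16
After iteration 6: idx = 5, num = 0, binary = 33
After iteration 7: idx = 6, num = 0, binary = 66
After iteration 8: idx = 7, num = 0, binary = 132
Loop ends.

Final answer: 132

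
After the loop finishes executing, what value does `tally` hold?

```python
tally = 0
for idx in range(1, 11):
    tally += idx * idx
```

Let's trace through this code step by step.

Initialize: tally = 0
Entering loop: for idx in range(1, 11):
After iteration 1: idx = 1, tally = 1
After iteration 2: idx = 2, tally = 5
After iteration 3: idx = 3, tally = 14
After iteration 4: idx = 4, tally = 30
After iteration 5: idx = 5, tally = 55
After iteration 6: idx = 6, tally = 91
After iteration 7: idx = 7, tally = 140
After iteration 8: idx = 8, tally = 204
After iteration 9: idx = 9, tally = 285
After iteration 10: idx = 10, tally = 385
Loop ends.

Final answer: 385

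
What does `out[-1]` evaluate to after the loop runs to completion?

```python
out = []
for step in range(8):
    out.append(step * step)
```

Let's trace through this code step by step.

Initialize: out = []
Entering loop: for step in range(8):
After iteration 1: step = 0, out = [0]
After iteration 2: step = 1, out = [0, 1]
After iteration 3: step = 2, out = [0, 1, 4]
After iteration 4: step = 3, out = [0, 1, 4, 9]
After iteration 5: step = 4, out = [0, 1, 4, 9, 16]
After iteration 6: step = 5, out = [0, 1, 4, 9, 16, 25]
After iteration 7: step = 6, out = [0, 1, 4, 9, 16, 25, 36]
After iteration 8: step = 7, out = [0, 1, 4, 9, 16, 25, 36, 49]
Loop ends.
out[-1] = 49

Final answer: 49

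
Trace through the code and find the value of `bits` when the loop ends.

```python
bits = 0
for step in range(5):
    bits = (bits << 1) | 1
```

Let's trace through this code step by step.

Initialize: bits = 0
Entering loop: for step in range(5):
After iteration 1: step = 0, bits = 1
After iteration 2: step = 1, bits = 3
After iteration 3: step = 2, bits = 7
After iteration 4: step = 3, bits = 15
After iteration 5: step = 4, bits = 31
Loop ends.

Final answer: 31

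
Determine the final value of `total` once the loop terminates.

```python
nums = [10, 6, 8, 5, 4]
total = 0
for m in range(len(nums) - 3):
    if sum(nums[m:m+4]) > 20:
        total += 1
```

Let's trace through this code step by step.

Initialize: nums = [10, 6, 8, 5, 4]
Initialize: total = 0
Entering loop: for m in range(len(nums) - 3):
After iteration 1: m = 0, total = 1
After iteration 2: m = 1, total = 2
Loop ends.

Final answer: 2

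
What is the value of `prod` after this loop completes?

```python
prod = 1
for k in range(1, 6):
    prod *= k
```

Let's trace through this code step by step.

Initialize: prod = 1
Entering loop: for k in range(1, 6):
After iteration 1: k = 1, prod = 1
After iteration 2: k = 2, prod = 2
After iteration 3: k = 3, prod = 6
After iteration 4: k = 4, prod = 24
After iteration 5: k = 5, prod = 120
Loop ends.

Final answer: 120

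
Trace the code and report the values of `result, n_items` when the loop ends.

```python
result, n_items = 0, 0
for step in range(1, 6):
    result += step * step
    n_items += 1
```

Let's trace through this code step by step.

Initialize: result = 0
Initialize: n_items = 0
Entering loop: for step in range(1, 6):
After iteration 1: step = 1, result = 1, n_items = 1
After iteration 2: step = 2, result = 5, n_items = 2
After iteration 3: step = 3, result = 14, n_items = 3
After iteration 4: step = 4, result = 30, n_items = 4
After iteration 5: step = 5, result = 55, n_items = 5
Loop ends.

Final answer: 55, 5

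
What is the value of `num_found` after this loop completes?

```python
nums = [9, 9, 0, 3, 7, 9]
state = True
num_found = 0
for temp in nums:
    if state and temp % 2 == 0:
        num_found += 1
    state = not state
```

Let's trace through this code step by step.

Initialize: nums = [9, 9, 0, 3, 7, 9]
Initialize: state = True
Initialize: num_found = 0
Entering loop: for temp in nums:
After iteration 1: temp = 9, state = False, num_found = 0
After iteration 2: temp = 9, state = True, num_found = 0
After iteration 3: temp = 0, state = False, num_found = 1
After iteration 4: temp = 3, state = True, num_found = 1
After iteration 5: temp = 7, state = False, num_found = 1
After iteration 6: temp = 9, state = True, num_found = 1
Loop ends.

Final answer: 1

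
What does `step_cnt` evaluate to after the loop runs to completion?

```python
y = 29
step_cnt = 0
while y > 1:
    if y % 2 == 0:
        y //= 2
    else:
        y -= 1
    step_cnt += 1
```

Let's trace through this code step by step.

Initialize: y = 29
Initialize: step_cnt = 0
Entering loop: while y > 1:
After iteration 1: y = 28, step_cnt = 1
After iteration 2: y = 14, step_cnt = 2
After iteration 3: y = 7, step_cnt = 3
After iteration 4: y = 6, step_cnt = 4
After iteration 5: y = 3, step_cnt = 5
After iteration 6: y = 2, step_cnt = 6
After iteration 7: y = 1, step_cnt = 7
Loop ends.

Final answer: 7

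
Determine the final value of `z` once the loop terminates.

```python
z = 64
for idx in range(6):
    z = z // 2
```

Let's trace through this code step by step.

Initialize: z = 64
Entering loop: for idx in range(6):
After iteration 1: idx = 0, z = 32
After iteration 2: idx = 1, z = 16
After iteration 3: idx = 2, z = 8
After iteration 4: idx = 3, z = 4
After iteration 5: idx = 4, z = 2
After iteration 6: idx = 5, z = 1
Loop ends.

Final answer: 1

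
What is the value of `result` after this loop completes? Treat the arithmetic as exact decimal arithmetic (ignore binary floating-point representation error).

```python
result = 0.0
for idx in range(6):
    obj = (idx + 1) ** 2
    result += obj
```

Let's trace through this code step by step.

Initialize: result = 0.0
Entering loop: for idx in range(6):
After iteration 1: idx = 0, result = 1.0, obj = 1
After iteration 2: idx = 1, result = 5.0, obj = 4
After iteration 3: idx = 2, result = 14.0, obj = 9
After iteration 4: idx = 3, result = 30.0, obj = 16
After iteration 5: idx = 4, result = 55.0, obj = 25
After iteration 6: idx = 5, result = 91.0, obj = 36
Loop ends.

Final answer: 91.0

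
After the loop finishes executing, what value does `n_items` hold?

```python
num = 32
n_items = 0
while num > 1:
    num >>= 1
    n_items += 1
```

Let's trace through this code step by step.

Initialize: num = 32
Initialize: n_items = 0
Entering loop: while num > 1:
After iteration 1: num = 16, n_items = 1
After iteration 2: num = 8, n_items = 2
After iteration 3: num = 4, n_items = 3
After iteration 4: num = 2, n_items = 4
After iteration 5: num = 1, n_items = 5
Loop ends.

Final answer: 5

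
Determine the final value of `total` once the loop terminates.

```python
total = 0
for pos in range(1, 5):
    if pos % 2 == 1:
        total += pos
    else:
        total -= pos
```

Let's trace through this code step by step.

Initialize: total = 0
Entering loop: for pos in range(1, 5):
After iteration 1: pos = 1, total = 1
After iteration 2: pos = 2, total = -1
After iteration 3: pos = 3, total = 2
After iteration 4: pos = 4, total = -2
Loop ends.

Final answer: -2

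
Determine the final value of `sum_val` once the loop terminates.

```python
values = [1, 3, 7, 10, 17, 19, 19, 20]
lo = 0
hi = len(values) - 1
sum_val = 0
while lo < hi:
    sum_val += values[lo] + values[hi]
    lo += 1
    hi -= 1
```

Let's trace through this code step by step.

Initialize: values = [1, 3, 7, 10, 17, 19, 19, 20]
Initialize: lo = 0
Initialize: hi = 7
Initialize: sum_val = 0
Entering loop: while lo < hi:
After iteration 1: lo = 1, hi = 6, sum_val = 21
After iteration 2: lo = 2, hi = 5, sum_val = 43
After iteration 3: lo = 3, hi = 4, sum_val = 69
After iteration 4: lo = 4, hi = 3, sum_val = 96
Loop ends.

Final answer: 96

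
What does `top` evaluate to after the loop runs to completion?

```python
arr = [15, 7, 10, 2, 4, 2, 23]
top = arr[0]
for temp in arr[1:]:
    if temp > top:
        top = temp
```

Let's trace through this code step by step.

Initialize: arr = [15, 7, 10, 2, 4, 2, 23]
Initialize: top = 15
Entering loop: for temp in arr[1:]:
After iteration 1: temp = 7, top = 15
After iteration 2: temp = 10, top = 15
After iteration 3: temp = 2, top = 15
After iteration 4: temp = 4, top = 15
After iteration 5: temp = 2, top = 15
After iteration 6: temp = 23, top = 23
Loop ends.

Final answer: 23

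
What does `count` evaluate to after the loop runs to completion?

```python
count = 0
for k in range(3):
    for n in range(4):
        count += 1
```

Let's trace through this code step by step.

Initialize: count = 0
Entering loop: for k in range(3):
After iteration 1: k = 0, count = 4
After iteration 2: k = 1, count = 8
After iteration 3: k = 2, count = 12
Loop ends.

Final answer: 12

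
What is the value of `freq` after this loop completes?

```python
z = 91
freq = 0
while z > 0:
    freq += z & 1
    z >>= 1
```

Let's trace through this code step by step.

Initialize: z = 91
Initialize: freq = 0
Entering loop: while z > 0:
After iteration 1: z = 45, freq = 1
After iteration 2: z = 22, freq = 2
After iteration 3: z = 11, freq = 2
After iteration 4: z = 5, freq = 3
After iteration 5: z = 2, freq = 4
After iteration 6: z = 1, freq = 4
After iteration 7: z = 0, freq = 5
Loop ends.

Final answer: 5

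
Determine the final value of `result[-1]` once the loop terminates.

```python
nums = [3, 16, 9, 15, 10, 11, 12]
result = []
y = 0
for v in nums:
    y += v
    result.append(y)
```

Let's trace through this code step by step.

Initialize: nums = [3, 16, 9, 15, 10, 11, 12]
Initialize: result = []
Initialize: y = 0
Entering loop: for v in nums:
After iteration 1: v = 3, result = [3], y = 3
After iteration 2: v = 16, result = [3, 19], y = 19
After iteration 3: v = 9, result = [3, 19, 28], y = 28
After iteration 4: v = 15, result = [3, 19, 28, 43], y = 43
After iteration 5: v = 10, result = [3, 19, 28, 43, 53], y = 53
After iteration 6: v = 11, result = [3, 19, 28, 43, 53, 64], y = 64
After iteration 7: v = 12, result = [3, 19, 28, 43, 53, 64, 76], y = 76
Loop ends.
result[-1] = 76

Final answer: 76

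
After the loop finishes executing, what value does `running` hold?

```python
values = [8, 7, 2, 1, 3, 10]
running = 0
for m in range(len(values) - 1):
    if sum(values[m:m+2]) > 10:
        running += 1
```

Let's trace through this code step by step.

Initialize: values = [8, 7, 2, 1, 3, 10]
Initialize: running = 0
Entering loop: for m in range(len(values) - 1):
After iteration 1: m = 0, running = 1
After iteration 2: m = 1, running = 1
After iteration 3: m = 2, running = 1
After iteration 4: m = 3, running = 1
After iteration 5: m = 4, running = 2
Loop ends.

Final answer: 2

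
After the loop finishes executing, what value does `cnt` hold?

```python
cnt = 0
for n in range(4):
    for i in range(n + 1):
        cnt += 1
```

Let's trace through this code step by step.

Initialize: cnt = 0
Entering loop: for n in range(4):
After iteration 1: n = 0, cnt = 1, i = 0
After iteration 2: n = 1, cnt = 3, i = 1
After iteration 3: n = 2, cnt = 6, i = 2
After iteration 4: n = 3, cnt = 10, i = 3
Loop ends.

Final answer: 10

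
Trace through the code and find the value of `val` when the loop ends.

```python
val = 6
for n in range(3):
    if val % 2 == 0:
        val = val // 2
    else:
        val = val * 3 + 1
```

Let's trace through this code step by step.

Initialize: val = 6
Entering loop: for n in range(3):
After iteration 1: n = 0, val = 3
After iteration 2: n = 1, val = 10
After iteration 3: n = 2, val = 5
Loop ends.

Final answer: 5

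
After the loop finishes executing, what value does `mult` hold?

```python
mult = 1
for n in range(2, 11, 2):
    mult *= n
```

Let's trace through this code step by step.

Initialize: mult = 1
Entering loop: for n in range(2, 11, 2):
After iteration 1: n = 2, mult = 2
After iteration 2: n = 4, mult = 8
After iteration 3: n = 6, mult = 48
After iteration 4: n = 8, mult = 384
After iteration 5: n = 10, mult = 3840
Loop ends.

Final answer: 3840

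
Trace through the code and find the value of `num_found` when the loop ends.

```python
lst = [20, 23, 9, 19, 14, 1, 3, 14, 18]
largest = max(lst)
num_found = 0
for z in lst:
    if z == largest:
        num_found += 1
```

Let's trace through this code step by step.

Initialize: lst = [20, 23, 9, 19, 14, 1, 3, 14, 18]
Initialize: largest = 23
Initialize: num_found = 0
Entering loop: for z in lst:
After iteration 1: z = 20, num_found = 0
After iteration 2: z = 23, num_found = 1
After iteration 3: z = 9, num_found = 1
After iteration 4: z = 19, num_found = 1
After iteration 5: z = 14, num_found = 1
After iteration 6: z = 1, num_found = 1
After iteration 7: z = 3, num_found = 1
After iteration 8: z = 14, num_found = 1
After iteration 9: z = 18, num_found = 1
Loop ends.

Final answer: 1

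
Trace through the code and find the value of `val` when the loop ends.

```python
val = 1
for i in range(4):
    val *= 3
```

Let's trace through this code step by step.

Initialize: val = 1
Entering loop: for i in range(4):
After iteration 1: i = 0, val = 3
After iteration 2: i = 1, val = 9
After iteration 3: i = 2, val = 27
After iteration 4: i = 3, val = 81
Loop ends.

Final answer: 81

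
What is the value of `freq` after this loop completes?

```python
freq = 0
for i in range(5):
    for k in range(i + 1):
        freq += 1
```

Let's trace through this code step by step.

Initialize: freq = 0
Entering loop: for i in range(5):
After iteration 1: i = 0, freq = 1, k = 0
After iteration 2: i = 1, freq = 3, k = 1
After iteration 3: i = 2, freq = 6, k = 2
After iteration 4: i = 3, freq = 10, k = 3
After iteration 5: i = 4, freq = 15, k = 4
Loop ends.

Final answer: 15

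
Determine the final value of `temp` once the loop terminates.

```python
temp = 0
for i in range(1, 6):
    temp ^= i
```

Let's trace through this code step by step.

Initialize: temp = 0
Entering loop: for i in range(1, 6):
After iteration 1: i = 1, temp = 1
After iteration 2: i = 2, temp = 3
After iteration 3: i = 3, temp = 0
After iteration 4: i = 4, temp = 4
After iteration 5: i = 5, temp = 1
Loop ends.

Final answer: 1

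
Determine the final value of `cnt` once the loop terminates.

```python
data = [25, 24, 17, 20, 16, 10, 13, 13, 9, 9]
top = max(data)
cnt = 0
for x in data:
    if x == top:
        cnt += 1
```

Let's trace through this code step by step.

Initialize: data = [25, 24, 17, 20, 16, 10, 13, 13, 9, 9]
Initialize: top = 25
Initialize: cnt = 0
Entering loop: for x in data:
After iteration 1: x = 25, cnt = 1
After iteration 2: x = 24, cnt = 1
After iteration 3: x = 17, cnt = 1
After iteration 4: x = 20, cnt = 1
After iteration 5: x = 16, cnt = 1
After iteration 6: x = 10, cnt = 1
After iteration 7: x = 13, cnt = 1
After iteration 8: x = 13, cnt = 1
After iteration 9: x = 9, cnt = 1
After iteration 10: x = 9, cnt = 1
Loop ends.

Final answer: 1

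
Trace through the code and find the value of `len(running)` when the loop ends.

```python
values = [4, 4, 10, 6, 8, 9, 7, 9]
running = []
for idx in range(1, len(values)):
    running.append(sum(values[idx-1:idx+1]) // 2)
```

Let's trace through this code step by step.

Initialize: values = [4, 4, 10, 6, 8, 9, 7, 9]
Initialize: running = []
Entering loop: for idx in range(1, len(values)):
After iteration 1: idx = 1, running = [4]
After iteration 2: idx = 2, running = [4, 7]
After iteration 3: idx = 3, running = [4, 7, 8]
After iteration 4: idx = 4, running = [4, 7, 8, 7]
After iteration 5: idx = 5, running = [4, 7, 8, 7, 8]
After iteration 6: idx = 6, running = [4, 7, 8, 7, 8, 8]
After iteration 7: idx = 7, running = [4, 7, 8, 7, 8, 8, 8]
Loop ends.
len(running) = 7

Final answer: 7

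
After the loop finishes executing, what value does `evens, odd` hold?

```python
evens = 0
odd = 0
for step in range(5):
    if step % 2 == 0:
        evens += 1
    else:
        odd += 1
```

Let's trace through this code step by step.

Initialize: evens = 0
Initialize: odd = 0
Entering loop: for step in range(5):
After iteration 1: step = 0, evens = 1, odd = 0
After iteration 2: step = 1, evens = 1, odd = 1
After iteration 3: step = 2, evens = 2, odd = 1
After iteration 4: step = 3, evens = 2, odd = 2
After iteration 5: step = 4, evens = 3, odd = 2
Loop ends.

Final answer: 3, 2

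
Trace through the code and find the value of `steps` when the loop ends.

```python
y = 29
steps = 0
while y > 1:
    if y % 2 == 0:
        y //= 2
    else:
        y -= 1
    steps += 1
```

Let's trace through this code step by step.

Initialize: y = 29
Initialize: steps = 0
Entering loop: while y > 1:
After iteration 1: y = 28, steps = 1
After iteration 2: y = 14, steps = 2
After iteration 3: y = 7, steps = 3
After iteration 4: y = 6, steps = 4
After iteration 5: y = 3, steps = 5
After iteration 6: y = 2, steps = 6
After iteration 7: y = 1, steps = 7
Loop ends.

Final answer: 7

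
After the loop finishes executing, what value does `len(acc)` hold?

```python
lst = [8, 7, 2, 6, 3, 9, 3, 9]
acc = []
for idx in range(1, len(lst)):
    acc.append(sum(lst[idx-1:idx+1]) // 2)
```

Let's trace through this code step by step.

Initialize: lst = [8, 7, 2, 6, 3, 9, 3, 9]
Initialize: acc = []
Entering loop: for idx in range(1, len(lst)):
After iteration 1: idx = 1, acc = [7]
After iteration 2: idx = 2, acc = [7, 4]
After iteration 3: idx = 3, acc = [7, 4, 4]
After iteration 4: idx = 4, acc = [7, 4, 4, 4]
After iteration 5: idx = 5, acc = [7, 4, 4, 4, 6]
After iteration 6: idx = 6, acc = [7, 4, 4, 4, 6, 6]
After iteration 7: idx = 7, acc = [7, 4, 4, 4, 6, 6, 6]
Loop ends.
len(acc) = 7

Final answer: 7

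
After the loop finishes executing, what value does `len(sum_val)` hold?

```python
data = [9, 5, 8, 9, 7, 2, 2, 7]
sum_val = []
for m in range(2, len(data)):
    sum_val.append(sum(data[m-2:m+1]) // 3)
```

Let's trace through this code step by step.

Initialize: data = [9, 5, 8, 9, 7, 2, 2, 7]
Initialize: sum_val = []
Entering loop: for m in range(2, len(data)):
After iteration 1: m = 2, sum_val = [7]
After iteration 2: m = 3, sum_val = [7, 7]
After iteration 3: m = 4, sum_val = [7, 7, 8]
After iteration 4: m = 5, sum_val = [7, 7, 8, 6]
After iteration 5: m = 6, sum_val = [7, 7, 8, 6, 3]
After iteration 6: m = 7, sum_val = [7, 7, 8, 6, 3, 3]
Loop ends.
len(sum_val) = 6

Final answer: 6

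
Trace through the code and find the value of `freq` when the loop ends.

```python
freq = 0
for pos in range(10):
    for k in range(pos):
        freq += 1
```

Let's trace through this code step by step.

Initialize: freq = 0
Entering loop: for pos in range(10):
After iteration 1: pos = 0, freq = 0
After iteration 2: pos = 1, freq = 1, k = 0
After iteration 3: pos = 2, freq = 3, k = 1
After iteration 4: pos = 3, freq = 6, k = 2
After iteration 5: pos = 4, freq = 10, k = 3
After iteration 6: pos = 5, freq = 15, k = 4
After iteration 7: pos = 6, freq = 21, k = 5
After iteration 8: pos = 7, freq = 28, k = 6
After iteration 9: pos = 8, freq = 36, k = 7
After iteration 10: pos = 9, freq = 45, k = 8
Loop ends.

Final answer: 45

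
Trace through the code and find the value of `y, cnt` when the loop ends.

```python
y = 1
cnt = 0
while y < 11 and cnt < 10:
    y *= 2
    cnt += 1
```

Let's trace through this code step by step.

Initialize: y = 1
Initialize: cnt = 0
Entering loop: while y < 11 and cnt < 10:
After iteration 1: y = 2, cnt = 1
After iteration 2: y = 4, cnt = 2
After iteration 3: y = 8, cnt = 3
After iteration 4: y = 16, cnt = 4
Loop ends.

Final answer: 16, 4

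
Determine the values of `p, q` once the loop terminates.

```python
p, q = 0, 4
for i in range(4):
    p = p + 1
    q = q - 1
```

Let's trace through this code step by step.

Initialize: p = 0
Initialize: q = 4
Entering loop: for i in range(4):
After iteration 1: i = 0, p = 1, q = 3
After iteration 2: i = 1, p = 2, q = 2
After iteration 3: i = 2, p = 3, q = 1
After iteration 4: i = 3, p = 4, q = 0
Loop ends.

Final answer: 4, 0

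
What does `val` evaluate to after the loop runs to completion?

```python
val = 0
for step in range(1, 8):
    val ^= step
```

Let's trace through this code step by step.

Initialize: val = 0
Entering loop: for step in range(1, 8):
After iteration 1: step = 1, val = 1
After iteration 2: step = 2, val = 3
After iteration 3: step = 3, val = 0
After iteration 4: step = 4, val = 4
After iteration 5: step = 5, val = 1
After iteration 6: step = 6, val = 7
After iteration 7: step = 7, val = 0
Loop ends.

Final answer: 0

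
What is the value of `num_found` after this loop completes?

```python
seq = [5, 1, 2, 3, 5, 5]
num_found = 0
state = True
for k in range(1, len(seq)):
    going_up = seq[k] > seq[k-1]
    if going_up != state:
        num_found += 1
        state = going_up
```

Let's trace through this code step by step.

Initialize: seq = [5, 1, 2, 3, 5, 5]
Initialize: num_found = 0
Initialize: state = True
Entering loop: for k in range(1, len(seq)):
After iteration 1: k = 1, num_found = 1, state = False, going_up = False
After iteration 2: k = 2, num_found = 2, state = True, going_up = True
After iteration 3: k = 3, num_found = 2, state = True, going_up = True
After iteration 4: k = 4, num_found = 2, state = True, going_up = True
After iteration 5: k = 5, num_found = 3, state = False, going_up = False
Loop ends.

Final answer: 3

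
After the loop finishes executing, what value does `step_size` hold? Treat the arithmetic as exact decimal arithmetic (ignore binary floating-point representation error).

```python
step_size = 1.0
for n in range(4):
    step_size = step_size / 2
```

Let's trace through this code step by step.

Initialize: step_size = 1.0
Entering loop: for n in range(4):
After iteration 1: n = 0, step_size = 0.5
After iteration 2: n = 1, step_size = 0.25
After iteration 3: n = 2, step_size = 0.125
After iteration 4: n = 3, step_size = 0.0625
Loop ends.

Final answer: 0.0625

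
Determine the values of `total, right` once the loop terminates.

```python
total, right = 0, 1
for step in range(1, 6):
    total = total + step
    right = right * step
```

Let's trace through this code step by step.

Initialize: total = 0
Initialize: right = 1
Entering loop: for step in range(1, 6):
After iteration 1: step = 1, total = 1, right = 1
After iteration 2: step = 2, total = 3, right = 2
After iteration 3: step = 3, total = 6, right = 6
After iteration 4: step = 4, total = 10, right = 24
After iteration 5: step = 5, total = 15, right = 120
Loop ends.

Final answer: 15, 120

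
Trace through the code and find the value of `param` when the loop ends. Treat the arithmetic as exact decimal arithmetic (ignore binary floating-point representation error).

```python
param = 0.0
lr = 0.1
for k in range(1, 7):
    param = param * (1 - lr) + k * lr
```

Let's trace through this code step by step.

Initialize: param = 0.0
Initialize: lr = 0.1
Entering loop: for k in range(1, 7):
After iteration 1: k = 1, param = 0.1
After iteration 2: k = 2, param = 0.29
After iteration 3: k = 3, param = 0.561
After iteration 4: k = 4, param = 0.9049
After iteration 5: k = 5, param = 1.31441
After iteration 6: k = 6, param = 1.782969
Loop ends.

Final answer: 1.782969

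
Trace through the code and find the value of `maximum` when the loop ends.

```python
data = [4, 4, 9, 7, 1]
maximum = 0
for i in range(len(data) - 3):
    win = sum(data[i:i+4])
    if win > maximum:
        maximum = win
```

Let's trace through this code step by step.

Initialize: data = [4, 4, 9, 7, 1]
Initialize: maximum = 0
Entering loop: for i in range(len(data) - 3):
After iteration 1: i = 0, maximum = 24, win = 24
After iteration 2: i = 1, maximum = 24, win = 21
Loop ends.

Final answer: 24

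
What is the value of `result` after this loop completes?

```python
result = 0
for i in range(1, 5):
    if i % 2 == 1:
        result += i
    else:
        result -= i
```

Let's trace through this code step by step.

Initialize: result = 0
Entering loop: for i in range(1, 5):
After iteration 1: i = 1, result = 1
After iteration 2: i = 2, result = -1
After iteration 3: i = 3, result = 2
After iteration 4: i = 4, result = -2
Loop ends.

Final answer: -2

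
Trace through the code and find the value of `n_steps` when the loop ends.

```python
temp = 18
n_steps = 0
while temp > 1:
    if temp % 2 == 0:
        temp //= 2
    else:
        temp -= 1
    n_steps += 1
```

Let's trace through this code step by step.

Initialize: temp = 18
Initialize: n_steps = 0
Entering loop: while temp > 1:
After iteration 1: temp = 9, n_steps = 1
After iteration 2: temp = 8, n_steps = 2
After iteration 3: temp = 4, n_steps = 3
After iteration 4: temp = 2, n_steps = 4
After iteration 5: temp = 1, n_steps = 5
Loop ends.

Final answer: 5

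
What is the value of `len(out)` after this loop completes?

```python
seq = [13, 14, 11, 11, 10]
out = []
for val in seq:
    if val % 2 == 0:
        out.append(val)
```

Let's trace through this code step by step.

Initialize: seq = [13, 14, 11, 11, 10]
Initialize: out = []
Entering loop: for val in seq:
After iteration 1: val = 13, out = []
After iteration 2: val = 14, out = [14]
After iteration 3: val = 11, out = [14]
After iteration 4: val = 11, out = [14]
After iteration 5: val = 10, out = [14, 10]
Loop ends.
len(out) = 2

Final answer: 2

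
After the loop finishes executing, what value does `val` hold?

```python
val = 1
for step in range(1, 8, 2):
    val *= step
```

Let's trace through this code step by step.

Initialize: val = 1
Entering loop: for step in range(1, 8, 2):
After iteration 1: step = 1, val = 1
After iteration 2: step = 3, val = 3
After iteration 3: step = 5, val = 15
After iteration 4: step = 7, val = 105
Loop ends.

Final answer: 105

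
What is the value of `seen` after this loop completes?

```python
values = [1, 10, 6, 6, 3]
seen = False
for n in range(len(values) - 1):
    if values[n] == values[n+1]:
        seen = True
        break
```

Let's trace through this code step by step.

Initialize: values = [1, 10, 6, 6, 3]
Initialize: seen = False
Entering loop: for n in range(len(values) - 1):
After iteration 1: n = 0, seen = False
After iteration 2: n = 1, seen = False
After iteration 3: n = 2, seen = True
Loop ends.

Final answer: True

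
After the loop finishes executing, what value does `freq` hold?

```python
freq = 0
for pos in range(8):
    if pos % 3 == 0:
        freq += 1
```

Let's trace through this code step by step.

Initialize: freq = 0
Entering loop: for pos in range(8):
After iteration 1: pos = 0, freq = 1
After iteration 2: pos = 1, freq = 1
After iteration 3: pos = 2, freq = 1
After iteration 4: pos = 3, freq = 2
After iteration 5: pos = 4, freq = 2
After iteration 6: pos = 5, freq = 2
After iteration 7: pos = 6, freq = 3
After iteration 8: pos = 7, freq = 3
Loop ends.

Final answer: 3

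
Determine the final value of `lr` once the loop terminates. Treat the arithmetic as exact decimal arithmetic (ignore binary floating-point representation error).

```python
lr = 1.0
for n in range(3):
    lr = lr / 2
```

Let's trace through this code step by step.

Initialize: lr = 1.0
Entering loop: for n in range(3):
After iteration 1: n = 0, lr = 0.5
After iteration 2: n = 1, lr = 0.25
After iteration 3: n = 2, lr = 0.125
Loop ends.

Final answer: 0.125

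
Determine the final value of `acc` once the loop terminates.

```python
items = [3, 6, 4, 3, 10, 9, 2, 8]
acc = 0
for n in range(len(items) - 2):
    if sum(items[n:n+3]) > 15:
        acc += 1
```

Let's trace through this code step by step.

Initialize: items = [3, 6, 4, 3, 10, 9, 2, 8]
Initialize: acc = 0
Entering loop: for n in range(len(items) - 2):
After iteration 1: n = 0, acc = 0
After iteration 2: n = 1, acc = 0
After iteration 3: n = 2, acc = 1
After iteration 4: n = 3, acc = 2
After iteration 5: n = 4, acc = 3
After iteration 6: n = 5, acc = 4
Loop ends.

Final answer: 4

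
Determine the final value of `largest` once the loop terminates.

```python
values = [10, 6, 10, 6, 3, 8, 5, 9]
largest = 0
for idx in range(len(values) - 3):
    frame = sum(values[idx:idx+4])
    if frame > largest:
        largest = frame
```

Let's trace through this code step by step.

Initialize: values = [10, 6, 10, 6, 3, 8, 5, 9]
Initialize: largest = 0
Entering loop: for idx in range(len(values) - 3):
After iteration 1: idx = 0, largest = 32, frame = 32
After iteration 2: idx = 1, largest = 32, frame = 25
After iteration 3: idx = 2, largest = 32, frame = 27
After iteration 4: idx = 3, largest = 32, frame = 22
After iteration 5: idx = 4, largest = 32, frame = 25
Loop ends.

Final answer: 32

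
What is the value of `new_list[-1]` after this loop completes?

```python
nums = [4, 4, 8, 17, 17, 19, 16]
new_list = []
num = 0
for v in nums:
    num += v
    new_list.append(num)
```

Let's trace through this code step by step.

Initialize: nums = [4, 4, 8, 17, 17, 19, 16]
Initialize: new_list = []
Initialize: num = 0
Entering loop: for v in nums:
After iteration 1: v = 4, new_list = [4], num = 4
After iteration 2: v = 4, new_list = [4, 8], num = 8
After iteration 3: v = 8, new_list = [4, 8, 16], num = 16
After iteration 4: v = 17, new_list = [4, 8, 16, 33], num = 33
After iteration 5: v = 17, new_list = [4, 8, 16, 33, 50], num = 50
After iteration 6: v = 19, new_list = [4, 8, 16, 33, 50, 69], num = 69
After iteration 7: v = 16, new_list = [4, 8, 16, 33, 50, 69, 85], num = 85
Loop ends.
new_list[-1] = 85

Final answer: 85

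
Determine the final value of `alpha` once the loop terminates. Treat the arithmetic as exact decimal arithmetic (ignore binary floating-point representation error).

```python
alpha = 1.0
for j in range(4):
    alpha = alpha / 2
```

Let's trace through this code step by step.

Initialize: alpha = 1.0
Entering loop: for j in range(4):
After iteration 1: j = 0, alpha = 0.5
After iteration 2: j = 1, alpha = 0.25
After iteration 3: j = 2, alpha = 0.125
After iteration 4: j = 3, alpha = 0.0625
Loop ends.

Final answer: 0.0625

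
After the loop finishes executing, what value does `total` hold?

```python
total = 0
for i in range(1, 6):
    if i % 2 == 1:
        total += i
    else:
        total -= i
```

Let's trace through this code step by step.

Initialize: total = 0
Entering loop: for i in range(1, 6):
After iteration 1: i = 1, total = 1
After iteration 2: i = 2, total = -1
After iteration 3: i = 3, total = 2
After iteration 4: i = 4, total = -2
After iteration 5: i = 5, total = 3
Loop ends.

Final answer: 3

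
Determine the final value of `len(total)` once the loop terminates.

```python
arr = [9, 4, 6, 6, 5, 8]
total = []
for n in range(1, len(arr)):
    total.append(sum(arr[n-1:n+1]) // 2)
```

Let's trace through this code step by step.

Initialize: arr = [9, 4, 6, 6, 5, 8]
Initialize: total = []
Entering loop: for n in range(1, len(arr)):
After iteration 1: n = 1, total = [6]
After iteration 2: n = 2, total = [6, 5]
After iteration 3: n = 3, total = [6, 5, 6]
After iteration 4: n = 4, total = [6, 5, 6, 5]
After iteration 5: n = 5, total = [6, 5, 6, 5, 6]
Loop ends.
len(total) = 5

Final answer: 5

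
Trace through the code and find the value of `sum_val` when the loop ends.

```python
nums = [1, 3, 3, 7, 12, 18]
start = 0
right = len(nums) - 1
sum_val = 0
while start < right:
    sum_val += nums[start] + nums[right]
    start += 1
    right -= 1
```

Let's trace through this code step by step.

Initialize: nums = [1, 3, 3, 7, 12, 18]
Initialize: start = 0
Initialize: right = 5
Initialize: sum_val = 0
Entering loop: while start < right:
After iteration 1: start = 1, right = 4, sum_val = 19
After iteration 2: start = 2, right = 3, sum_val = 34
After iteration 3: start = 3, right = 2, sum_val = 44
Loop ends.

Final answer: 44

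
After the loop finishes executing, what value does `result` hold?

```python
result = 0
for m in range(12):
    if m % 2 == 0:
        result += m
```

Let's trace through this code step by step.

Initialize: result = 0
Entering loop: for m in range(12):
After iteration 1: m = 0, result = 0
After iteration 2: m = 1, result = 0
After iteration 3: m = 2, result = 2
After iteration 4: m = 3, result = 2
After iteration 5: m = 4, result = 6
After iteration 6: m = 5, result = 6
After iteration 7: m = 6, result = 12
After iteration 8: m = 7, result = 12
After iteration 9: m = 8, result = 20
After iteration 10: m = 9, result = 20
After iteration 11: m = 10, result = 30
After iteration 12: m = 11, result = 30
Loop ends.

Final answer: 30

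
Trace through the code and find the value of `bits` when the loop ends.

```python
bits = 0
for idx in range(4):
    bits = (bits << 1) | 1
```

Let's trace through this code step by step.

Initialize: bits = 0
Entering loop: for idx in range(4):
After iteration 1: idx = 0, bits = 1
After iteration 2: idx = 1, bits = 3
After iteration 3: idx = 2, bits = 7
After iteration 4: idx = 3, bits = 15
Loop ends.

Final answer: 15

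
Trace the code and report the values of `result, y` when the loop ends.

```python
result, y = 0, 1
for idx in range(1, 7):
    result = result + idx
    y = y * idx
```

Let's trace through this code step by step.

Initialize: result = 0
Initialize: y = 1
Entering loop: for idx in range(1, 7):
After iteration 1: idx = 1, result = 1, y = 1
After iteration 2: idx = 2, result = 3, y = 2
After iteration 3: idx = 3, result = 6, y = 6
After iteration 4: idx = 4, result = 10, y = 24
After iteration 5: idx = 5, result = 15, y = 120
After iteration 6: idx = 6, result = 21, y = 720
Loop ends.

Final answer: 21, 720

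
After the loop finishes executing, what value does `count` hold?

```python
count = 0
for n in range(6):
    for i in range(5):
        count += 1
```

Let's trace through this code step by step.

Initialize: count = 0
Entering loop: for n in range(6):
After iteration 1: n = 0, count = 5
After iteration 2: n = 1, count = 10
After iteration 3: n = 2, count = 15
After iteration 4: n = 3, count = 20
After iteration 5: n = 4, count = 25
After iteration 6: n = 5, count = 30
Loop ends.

Final answer: 30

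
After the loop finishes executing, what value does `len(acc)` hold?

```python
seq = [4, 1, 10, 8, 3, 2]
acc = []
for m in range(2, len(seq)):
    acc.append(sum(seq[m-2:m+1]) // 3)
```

Let's trace through this code step by step.

Initialize: seq = [4, 1, 10, 8, 3, 2]
Initialize: acc = []
Entering loop: for m in range(2, len(seq)):
After iteration 1: m = 2, acc = [5]
After iteration 2: m = 3, acc = [5, 6]
After iteration 3: m = 4, acc = [5, 6, 7]
After iteration 4: m = 5, acc = [5, 6, 7, 4]
Loop ends.
len(acc) = 4

Final answer: 4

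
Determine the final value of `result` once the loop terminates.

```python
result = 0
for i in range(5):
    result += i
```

Let's trace through this code step by step.

Initialize: result = 0
Entering loop: for i in range(5):
After iteration 1: i = 0, result = 0
After iteration 2: i = 1, result = 1
After iteration 3: i = 2, result = 3
After iteration 4: i = 3, result = 6
After iteration 5: i = 4, result = 10
Loop ends.

Final answer: 10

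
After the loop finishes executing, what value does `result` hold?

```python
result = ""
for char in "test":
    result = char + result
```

Let's trace through this code step by step.

Initialize: result = ''
Entering loop: for char in "test":
After iteration 1: char = 't', result = 't'
After iteration 2: char = 'e', result = 'et'
After iteration 3: char = 's', result = 'set'
After iteration 4: char = 't', result = 'tset'
Loop ends.

Final answer: 'tset'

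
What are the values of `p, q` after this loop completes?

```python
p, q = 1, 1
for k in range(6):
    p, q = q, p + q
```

Let's trace through this code step by step.

Initialize: p = 1
Initialize: q = 1
Entering loop: for k in range(6):
After iteration 1: k = 0, p = 1, q = 2
After iteration 2: k = 1, p = 2, q = 3
After iteration 3: k = 2, p = 3, q = 5
After iteration 4: k = 3, p = 5, q = 8
After iteration 5: k = 4, p = 8, q = 13
After iteration 6: k = 5, p = 13, q = 21
Loop ends.

Final answer: 13, 21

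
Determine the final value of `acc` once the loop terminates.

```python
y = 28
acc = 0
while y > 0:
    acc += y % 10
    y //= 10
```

Let's trace through this code step by step.

Initialize: y = 28
Initialize: acc = 0
Entering loop: while y > 0:
After iteration 1: y = 2, acc = 8
After iteration 2: y = 0, acc = 10
Loop ends.

Final answer: 10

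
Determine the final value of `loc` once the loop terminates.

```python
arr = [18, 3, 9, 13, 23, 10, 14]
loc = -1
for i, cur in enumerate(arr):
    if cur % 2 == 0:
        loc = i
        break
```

Let's trace through this code step by step.

Initialize: arr = [18, 3, 9, 13, 23, 10, 14]
Initialize: loc = -1
Entering loop: for i, cur in enumerate(arr):
After iteration 1: i = 0, cur = 18, loc = 0
Loop ends.

Final answer: 0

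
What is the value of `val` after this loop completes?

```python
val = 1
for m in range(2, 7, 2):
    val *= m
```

Let's trace through this code step by step.

Initialize: val = 1
Entering loop: for m in range(2, 7, 2):
After iteration 1: m = 2, val = 2
After iteration 2: m = 4, val = 8
After iteration 3: m = 6, val = 48
Loop ends.

Final answer: 48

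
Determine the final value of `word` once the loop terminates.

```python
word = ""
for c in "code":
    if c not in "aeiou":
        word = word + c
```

Let's trace through this code step by step.

Initialize: word = ''
Entering loop: for c in "code":
After iteration 1: c = 'c', word = 'c'
After iteration 2: c = 'o', word = 'c'
After iteration 3: c = 'd', word = 'cd'
After iteration 4: c = 'e', word = 'cd'
Loop ends.

Final answer: 'cd'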